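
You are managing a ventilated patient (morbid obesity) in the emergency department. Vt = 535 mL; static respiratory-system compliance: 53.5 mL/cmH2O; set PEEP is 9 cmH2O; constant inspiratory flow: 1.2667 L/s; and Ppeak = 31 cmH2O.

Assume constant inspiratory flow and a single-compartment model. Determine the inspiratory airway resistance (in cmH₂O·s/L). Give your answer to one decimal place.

9.5

Equation of motion (constant flow): PIP = Vt/C + R·V̇ + PEEP.
R·V̇ = PIP − Vt/C − PEEP = 31 − 535/53.5 − 9 = 31 − 10.0 − 9 = 12.0 cmH2O.
R = 12.0 / 1.2667 = 9.473 cmH2O·s/L.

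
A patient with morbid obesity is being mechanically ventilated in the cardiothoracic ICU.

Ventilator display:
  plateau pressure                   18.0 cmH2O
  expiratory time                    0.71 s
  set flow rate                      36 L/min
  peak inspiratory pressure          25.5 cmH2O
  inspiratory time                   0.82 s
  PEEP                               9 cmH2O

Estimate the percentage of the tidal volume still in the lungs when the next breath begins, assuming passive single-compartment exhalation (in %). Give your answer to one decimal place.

Flow: 36 L/min ÷ 60 = 0.6 L/s.
Vt = flow × Ti = 0.6 L/s × 0.82 s × 1000 mL/L = 492.0 mL.
R = (PIP − Pplat)/V̇ = (25.5 − 18.0) / 0.6 = 7.5/0.6 = 12.5 cmH2O·s/L.
C = Vt/(Pplat − PEEP) = 492.0 / (18.0 − 9) = 492.0/9.0 = 54.667 mL/cmH2O.
τ = R × C = 12.5 × 0.05467 L/cmH2O = 0.6834 s.
Fraction remaining at end-expiration = e^(−Te/τ) = e^(−0.71/0.6834) = 0.3538 → 35.38%.

35.4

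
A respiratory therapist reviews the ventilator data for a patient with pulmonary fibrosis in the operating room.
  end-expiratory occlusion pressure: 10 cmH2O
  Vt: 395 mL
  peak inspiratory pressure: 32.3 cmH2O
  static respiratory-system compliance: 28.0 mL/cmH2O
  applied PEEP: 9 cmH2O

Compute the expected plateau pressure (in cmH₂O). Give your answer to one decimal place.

24.1

End-expiratory occlusion gives total PEEP = 10 cmH2O (intrinsic PEEP = 10 − 9 = 1). Use total PEEP for the elastic gradient.
Pplat = PEEPtotal + Vt / Cstat = 10 + 395 / 28.0 = 10 + 14.107 = 24.107 cmH2O.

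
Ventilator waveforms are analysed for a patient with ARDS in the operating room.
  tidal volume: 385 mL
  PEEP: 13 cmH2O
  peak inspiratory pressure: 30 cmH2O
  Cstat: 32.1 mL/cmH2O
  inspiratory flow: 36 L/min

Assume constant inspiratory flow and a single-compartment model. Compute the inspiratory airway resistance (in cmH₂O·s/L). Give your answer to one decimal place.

8.3

Flow: 36 L/min ÷ 60 = 0.6 L/s.
Equation of motion (constant flow): PIP = Vt/C + R·V̇ + PEEP.
R·V̇ = PIP − Vt/C − PEEP = 30 − 385/32.1 − 13 = 30 − 11.994 − 13 = 5.006 cmH2O.
R = 5.006 / 0.6 = 8.343 cmH2O·s/L.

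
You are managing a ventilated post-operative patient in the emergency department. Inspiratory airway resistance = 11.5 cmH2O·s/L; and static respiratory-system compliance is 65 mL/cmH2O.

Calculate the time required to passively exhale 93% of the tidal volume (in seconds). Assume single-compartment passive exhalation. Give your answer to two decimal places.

1.99

τ = R × C = 11.5 × 65 mL/cmH2O = 11.5 × 0.065 L/cmH2O = 0.7475 s.
Exhaled fraction f = 1 − e^(−t/τ) → t = −τ·ln(1 − f) = −0.7475·ln(0.07) = 1.988 s.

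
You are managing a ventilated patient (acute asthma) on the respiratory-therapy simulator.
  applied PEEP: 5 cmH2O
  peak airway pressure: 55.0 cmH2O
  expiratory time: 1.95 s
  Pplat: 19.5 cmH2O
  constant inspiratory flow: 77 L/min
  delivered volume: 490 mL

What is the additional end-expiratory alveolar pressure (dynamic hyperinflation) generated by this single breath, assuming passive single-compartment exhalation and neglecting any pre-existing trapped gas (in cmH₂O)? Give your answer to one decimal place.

1.8

Flow: 77 L/min ÷ 60 = 1.2833 L/s.
R = (PIP − Pplat)/V̇ = (55.0 − 19.5) / 1.2833 = 35.5/1.2833 = 27.663 cmH2O·s/L.
C = Vt/(Pplat − PEEP) = 490.0 / (19.5 − 5) = 490.0/14.5 = 33.793 mL/cmH2O.
τ = R × C = 27.663 × 0.03379 L/cmH2O = 0.9347 s.
Fraction remaining = e^(−Te/τ) = e^(−1.95/0.9347) = 0.1242; trapped volume = 490.0 × 0.1242 = 60.858 mL.
Additional alveolar pressure from trapping ≈ V_trapped / C = 60.858 / 33.793 = 1.801 cmH2O.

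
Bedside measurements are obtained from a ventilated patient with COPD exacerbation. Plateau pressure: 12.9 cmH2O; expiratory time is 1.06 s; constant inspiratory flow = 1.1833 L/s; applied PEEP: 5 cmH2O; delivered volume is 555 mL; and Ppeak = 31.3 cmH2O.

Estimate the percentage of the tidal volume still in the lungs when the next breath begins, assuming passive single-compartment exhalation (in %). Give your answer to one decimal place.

37.9

R = (PIP − Pplat)/V̇ = (31.3 − 12.9) / 1.1833 = 18.4/1.1833 = 15.55 cmH2O·s/L.
C = Vt/(Pplat − PEEP) = 555.0 / (12.9 − 5) = 555.0/7.9 = 70.253 mL/cmH2O.
τ = R × C = 15.55 × 0.07025 L/cmH2O = 1.092 s.
Fraction remaining at end-expiration = e^(−Te/τ) = e^(−1.06/1.092) = 0.3788 → 37.88%.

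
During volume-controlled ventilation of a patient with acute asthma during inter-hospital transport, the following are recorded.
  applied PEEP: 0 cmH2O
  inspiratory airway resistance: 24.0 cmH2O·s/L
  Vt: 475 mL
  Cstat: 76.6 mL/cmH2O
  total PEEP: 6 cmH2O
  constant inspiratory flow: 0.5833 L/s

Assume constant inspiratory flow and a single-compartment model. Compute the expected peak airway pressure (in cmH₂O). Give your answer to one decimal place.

26.2

Total PEEP = 6 cmH2O (set 0 + intrinsic 6); this is the baseline alveolar pressure.
Equation of motion (constant flow): PIP = Vt/C + R·V̇ + PEEP.
PIP = 475/76.6 + 24.0×0.5833 + 6 = 6.201 + 13.999 + 6 = 26.2 cmH2O.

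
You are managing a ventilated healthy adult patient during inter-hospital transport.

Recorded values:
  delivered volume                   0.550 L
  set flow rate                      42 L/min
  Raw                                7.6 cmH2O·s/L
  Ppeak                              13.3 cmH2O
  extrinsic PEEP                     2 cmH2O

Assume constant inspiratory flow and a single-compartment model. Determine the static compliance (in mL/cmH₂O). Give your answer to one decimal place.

92.0

Flow: 42 L/min ÷ 60 = 0.7 L/s.
Equation of motion (constant flow): PIP = Vt/C + R·V̇ + PEEP.
Vt/C = PIP − R·V̇ − PEEP = 13.3 − 7.6×0.7 − 2 = 13.3 − 5.32 − 2 = 5.98 cmH2O.
C = Vt / 5.98 = 550 / 5.98 = 91.973 mL/cmH2O.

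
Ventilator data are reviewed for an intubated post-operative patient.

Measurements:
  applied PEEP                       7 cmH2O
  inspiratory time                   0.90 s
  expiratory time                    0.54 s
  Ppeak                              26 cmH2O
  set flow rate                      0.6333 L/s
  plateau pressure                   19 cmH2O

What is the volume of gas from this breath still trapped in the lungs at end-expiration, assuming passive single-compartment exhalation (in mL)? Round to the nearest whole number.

Vt = flow × Ti = 0.6333 L/s × 0.90 s × 1000 mL/L = 569.97 mL.
R = (PIP − Pplat)/V̇ = (26 − 19) / 0.6333 = 7.0/0.6333 = 11.053 cmH2O·s/L.
C = Vt/(Pplat − PEEP) = 569.97 / (19 − 7) = 569.97/12.0 = 47.498 mL/cmH2O.
τ = R × C = 11.053 × 0.0475 L/cmH2O = 0.525 s.
Fraction remaining = e^(−Te/τ) = e^(−0.54/0.525) = 0.3575.
Trapped volume = 569.97 × 0.3575 = 203.76 mL.

204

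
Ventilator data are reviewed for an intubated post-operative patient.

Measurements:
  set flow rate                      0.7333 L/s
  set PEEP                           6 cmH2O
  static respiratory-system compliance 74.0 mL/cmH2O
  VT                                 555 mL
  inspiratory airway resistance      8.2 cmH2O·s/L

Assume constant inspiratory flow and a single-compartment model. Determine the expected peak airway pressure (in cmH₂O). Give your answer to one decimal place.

Equation of motion (constant flow): PIP = Vt/C + R·V̇ + PEEP.
PIP = 555/74.0 + 8.2×0.7333 + 6 = 7.5 + 6.013 + 6 = 19.513 cmH2O.

19.5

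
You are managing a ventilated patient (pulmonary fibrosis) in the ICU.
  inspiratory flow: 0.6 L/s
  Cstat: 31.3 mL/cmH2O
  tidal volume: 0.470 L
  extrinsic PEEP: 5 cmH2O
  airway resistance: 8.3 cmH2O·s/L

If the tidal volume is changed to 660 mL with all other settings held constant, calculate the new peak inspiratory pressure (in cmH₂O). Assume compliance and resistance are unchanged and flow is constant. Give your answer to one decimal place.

31.1

PIP = Vt/C + R·V̇ + PEEP (constant-flow equation of motion).
Only the elastic term changes: ΔPIP = ΔVt / C = (660 − 470) / 31.3 = 6.07 cmH2O.
Original PIP = 470/31.3 + 8.3×0.6 + 5 = 24.996 cmH2O; new PIP = 24.996 + (6.07) = 31.066 cmH2O.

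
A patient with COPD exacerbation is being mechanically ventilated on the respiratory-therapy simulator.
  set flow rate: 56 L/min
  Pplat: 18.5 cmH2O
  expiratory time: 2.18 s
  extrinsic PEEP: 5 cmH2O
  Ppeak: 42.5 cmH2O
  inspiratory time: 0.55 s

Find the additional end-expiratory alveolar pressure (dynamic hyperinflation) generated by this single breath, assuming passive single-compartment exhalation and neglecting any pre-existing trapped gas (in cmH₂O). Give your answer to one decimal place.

1.5

Flow: 56 L/min ÷ 60 = 0.9333 L/s.
Vt = flow × Ti = 0.9333 L/s × 0.55 s × 1000 mL/L = 513.32 mL.
R = (PIP − Pplat)/V̇ = (42.5 − 18.5) / 0.9333 = 24.0/0.9333 = 25.715 cmH2O·s/L.
C = Vt/(Pplat − PEEP) = 513.32 / (18.5 − 5) = 513.32/13.5 = 38.024 mL/cmH2O.
τ = R × C = 25.715 × 0.03802 L/cmH2O = 0.9777 s.
Fraction remaining = e^(−Te/τ) = e^(−2.18/0.9777) = 0.1076; trapped volume = 513.32 × 0.1076 = 55.233 mL.
Additional alveolar pressure from trapping ≈ V_trapped / C = 55.233 / 38.024 = 1.453 cmH2O.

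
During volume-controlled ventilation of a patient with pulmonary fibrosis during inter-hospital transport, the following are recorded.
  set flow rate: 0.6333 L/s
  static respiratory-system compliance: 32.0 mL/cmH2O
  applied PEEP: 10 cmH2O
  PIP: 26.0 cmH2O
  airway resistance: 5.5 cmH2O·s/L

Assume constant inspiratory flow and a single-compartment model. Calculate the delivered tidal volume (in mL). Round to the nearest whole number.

Equation of motion (constant flow): PIP = Vt/C + R·V̇ + PEEP.
Vt/C = PIP − R·V̇ − PEEP = 26.0 − 3.483 − 10 = 12.517 cmH2O.
Vt = C × 12.517 = 32.0 × 12.517 = 400.54 mL.

401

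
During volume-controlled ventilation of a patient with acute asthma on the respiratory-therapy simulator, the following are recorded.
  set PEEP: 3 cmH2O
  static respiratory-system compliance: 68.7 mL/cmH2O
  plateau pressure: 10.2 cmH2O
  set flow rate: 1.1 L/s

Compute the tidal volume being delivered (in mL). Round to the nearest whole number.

Vt = Cstat × (Pplat − PEEP) = 68.7 × (10.2 − 3) = 68.7 × 7.2 = 494.64 mL.

495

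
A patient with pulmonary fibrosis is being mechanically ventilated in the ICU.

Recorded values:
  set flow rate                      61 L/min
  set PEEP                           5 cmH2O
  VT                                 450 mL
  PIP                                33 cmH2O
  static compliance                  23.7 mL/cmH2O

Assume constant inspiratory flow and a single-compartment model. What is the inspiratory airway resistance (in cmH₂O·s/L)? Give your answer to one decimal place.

8.9

Flow: 61 L/min ÷ 60 = 1.0167 L/s.
Equation of motion (constant flow): PIP = Vt/C + R·V̇ + PEEP.
R·V̇ = PIP − Vt/C − PEEP = 33 − 450/23.7 − 5 = 33 − 18.987 − 5 = 9.013 cmH2O.
R = 9.013 / 1.0167 = 8.865 cmH2O·s/L.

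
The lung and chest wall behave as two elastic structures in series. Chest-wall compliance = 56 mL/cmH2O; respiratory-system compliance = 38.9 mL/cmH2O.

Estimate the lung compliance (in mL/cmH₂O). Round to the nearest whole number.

1/CL = 1/Crs − 1/Ccw.
1/CL = 1/38.9 − 1/56 = 0.00785.
CL = 127.39 mL/cmH2O.

127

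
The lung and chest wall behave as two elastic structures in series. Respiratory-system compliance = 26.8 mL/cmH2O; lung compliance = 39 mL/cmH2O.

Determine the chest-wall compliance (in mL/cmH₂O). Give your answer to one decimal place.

85.7

1/Ccw = 1/Crs − 1/CL.
1/Ccw = 1/26.8 − 1/39 = 0.01167.
Ccw = 85.69 mL/cmH2O.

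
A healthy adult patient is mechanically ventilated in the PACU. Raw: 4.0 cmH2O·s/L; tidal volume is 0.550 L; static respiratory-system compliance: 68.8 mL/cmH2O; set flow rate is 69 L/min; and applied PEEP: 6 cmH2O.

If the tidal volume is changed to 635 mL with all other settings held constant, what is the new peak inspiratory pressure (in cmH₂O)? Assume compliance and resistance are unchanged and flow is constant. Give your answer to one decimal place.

Flow: 69 L/min ÷ 60 = 1.15 L/s.
PIP = Vt/C + R·V̇ + PEEP (constant-flow equation of motion).
Only the elastic term changes: ΔPIP = ΔVt / C = (635 − 550) / 68.8 = 1.235 cmH2O.
Original PIP = 550/68.8 + 4.0×1.15 + 6 = 18.594 cmH2O; new PIP = 18.594 + (1.235) = 19.829 cmH2O.

19.8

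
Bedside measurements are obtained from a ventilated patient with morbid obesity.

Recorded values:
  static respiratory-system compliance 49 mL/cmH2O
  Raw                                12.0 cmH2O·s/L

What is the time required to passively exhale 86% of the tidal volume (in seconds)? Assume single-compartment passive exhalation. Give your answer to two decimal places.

τ = R × C = 12.0 × 49 mL/cmH2O = 12.0 × 0.049 L/cmH2O = 0.588 s.
Exhaled fraction f = 1 − e^(−t/τ) → t = −τ·ln(1 − f) = −0.588·ln(0.14) = 1.156 s.

1.16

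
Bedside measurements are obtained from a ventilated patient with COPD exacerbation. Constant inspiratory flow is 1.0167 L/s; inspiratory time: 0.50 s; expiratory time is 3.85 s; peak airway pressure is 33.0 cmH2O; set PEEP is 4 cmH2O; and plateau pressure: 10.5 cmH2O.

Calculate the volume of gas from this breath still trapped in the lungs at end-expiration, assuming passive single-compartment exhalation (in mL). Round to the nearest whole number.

55

Vt = flow × Ti = 1.0167 L/s × 0.50 s × 1000 mL/L = 508.35 mL.
R = (PIP − Pplat)/V̇ = (33.0 − 10.5) / 1.0167 = 22.5/1.0167 = 22.13 cmH2O·s/L.
C = Vt/(Pplat − PEEP) = 508.35 / (10.5 − 4) = 508.35/6.5 = 78.208 mL/cmH2O.
τ = R × C = 22.13 × 0.07821 L/cmH2O = 1.731 s.
Fraction remaining = e^(−Te/τ) = e^(−3.85/1.731) = 0.1082.
Trapped volume = 508.35 × 0.1082 = 55.003 mL.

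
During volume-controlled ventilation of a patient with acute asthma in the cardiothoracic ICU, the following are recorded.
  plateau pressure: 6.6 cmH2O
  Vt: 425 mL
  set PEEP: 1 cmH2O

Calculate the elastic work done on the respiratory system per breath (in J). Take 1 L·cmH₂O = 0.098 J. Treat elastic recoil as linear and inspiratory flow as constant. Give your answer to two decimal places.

0.12

Elastic work ≈ ½ × (Pplat − PEEP) × Vt = 0.5 × (6.6 − 1) × 0.425 L = 0.5 × 5.6 × 0.425 = 1.19 L·cmH2O.
× 0.098 J/(L·cmH2O) → 0.1166 J.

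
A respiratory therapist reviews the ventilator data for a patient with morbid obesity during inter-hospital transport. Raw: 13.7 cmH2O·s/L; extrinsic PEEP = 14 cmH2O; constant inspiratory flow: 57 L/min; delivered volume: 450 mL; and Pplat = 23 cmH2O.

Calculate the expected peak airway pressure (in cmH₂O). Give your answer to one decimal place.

Flow: 57 L/min ÷ 60 = 0.95 L/s.
PIP = Pplat + Raw × flow = 23 + 13.7 × 0.95 = 23 + 13.015 = 36.015 cmH2O.

36.0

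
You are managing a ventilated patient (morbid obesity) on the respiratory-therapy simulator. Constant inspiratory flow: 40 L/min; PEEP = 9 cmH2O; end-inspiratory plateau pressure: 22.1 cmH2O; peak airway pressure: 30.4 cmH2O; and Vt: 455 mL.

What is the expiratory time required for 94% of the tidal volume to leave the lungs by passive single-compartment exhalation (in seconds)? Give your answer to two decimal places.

1.22

Flow: 40 L/min ÷ 60 = 0.6667 L/s.
R = (PIP − Pplat)/V̇ = (30.4 − 22.1) / 0.6667 = 8.3/0.6667 = 12.449 cmH2O·s/L.
C = Vt/(Pplat − PEEP) = 455.0 / (22.1 − 9) = 455.0/13.1 = 34.733 mL/cmH2O.
τ = R × C = 12.449 × 0.03473 L/cmH2O = 0.4324 s.
t = −τ·ln(1 − 0.94) = −0.4324·ln(0.06) = 1.217 s.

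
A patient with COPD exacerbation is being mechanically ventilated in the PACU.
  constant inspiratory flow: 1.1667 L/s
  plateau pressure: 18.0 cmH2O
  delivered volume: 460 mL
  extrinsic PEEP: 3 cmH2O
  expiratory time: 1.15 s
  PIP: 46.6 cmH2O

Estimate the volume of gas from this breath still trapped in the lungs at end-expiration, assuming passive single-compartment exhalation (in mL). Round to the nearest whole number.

100

R = (PIP − Pplat)/V̇ = (46.6 − 18.0) / 1.1667 = 28.6/1.1667 = 24.514 cmH2O·s/L.
C = Vt/(Pplat − PEEP) = 460.0 / (18.0 − 3) = 460.0/15.0 = 30.667 mL/cmH2O.
τ = R × C = 24.514 × 0.03067 L/cmH2O = 0.7518 s.
Fraction remaining = e^(−Te/τ) = e^(−1.15/0.7518) = 0.2166.
Trapped volume = 460.0 × 0.2166 = 99.636 mL.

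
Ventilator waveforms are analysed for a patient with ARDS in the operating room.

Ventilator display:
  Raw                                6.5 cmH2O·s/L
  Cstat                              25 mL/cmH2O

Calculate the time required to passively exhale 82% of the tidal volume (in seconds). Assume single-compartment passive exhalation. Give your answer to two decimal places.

τ = R × C = 6.5 × 25 mL/cmH2O = 6.5 × 0.025 L/cmH2O = 0.1625 s.
Exhaled fraction f = 1 − e^(−t/τ) → t = −τ·ln(1 − f) = −0.1625·ln(0.18) = 0.2787 s.

0.28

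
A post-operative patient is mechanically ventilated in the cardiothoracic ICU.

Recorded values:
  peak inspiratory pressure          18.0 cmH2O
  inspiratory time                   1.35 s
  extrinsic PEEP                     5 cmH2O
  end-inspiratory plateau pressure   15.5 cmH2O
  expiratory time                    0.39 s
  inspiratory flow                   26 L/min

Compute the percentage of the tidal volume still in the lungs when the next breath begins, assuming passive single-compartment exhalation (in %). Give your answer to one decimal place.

Flow: 26 L/min ÷ 60 = 0.4333 L/s.
Vt = flow × Ti = 0.4333 L/s × 1.35 s × 1000 mL/L = 584.96 mL.
R = (PIP − Pplat)/V̇ = (18.0 − 15.5) / 0.4333 = 2.5/0.4333 = 5.77 cmH2O·s/L.
C = Vt/(Pplat − PEEP) = 584.96 / (15.5 − 5) = 584.96/10.5 = 55.71 mL/cmH2O.
τ = R × C = 5.77 × 0.05571 L/cmH2O = 0.3214 s.
Fraction remaining at end-expiration = e^(−Te/τ) = e^(−0.39/0.3214) = 0.2972 → 29.72%.

29.7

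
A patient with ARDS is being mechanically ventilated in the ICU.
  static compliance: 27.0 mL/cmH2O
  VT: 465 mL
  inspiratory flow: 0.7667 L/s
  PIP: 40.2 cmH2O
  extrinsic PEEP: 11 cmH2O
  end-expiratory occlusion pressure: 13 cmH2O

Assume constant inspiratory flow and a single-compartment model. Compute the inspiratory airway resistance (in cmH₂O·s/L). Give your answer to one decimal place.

13.0

Total PEEP = 13 cmH2O (set 11 + intrinsic 2); this is the baseline alveolar pressure.
Equation of motion (constant flow): PIP = Vt/C + R·V̇ + PEEP.
R·V̇ = PIP − Vt/C − PEEP = 40.2 − 465/27.0 − 13 = 40.2 − 17.222 − 13 = 9.978 cmH2O.
R = 9.978 / 0.7667 = 13.014 cmH2O·s/L.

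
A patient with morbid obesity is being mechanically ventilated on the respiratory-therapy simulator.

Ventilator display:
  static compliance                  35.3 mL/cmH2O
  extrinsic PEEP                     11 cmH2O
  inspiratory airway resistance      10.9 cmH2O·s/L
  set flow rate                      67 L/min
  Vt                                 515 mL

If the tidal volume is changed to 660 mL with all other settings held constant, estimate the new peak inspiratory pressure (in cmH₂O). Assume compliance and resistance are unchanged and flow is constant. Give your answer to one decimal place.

Flow: 67 L/min ÷ 60 = 1.1167 L/s.
PIP = Vt/C + R·V̇ + PEEP (constant-flow equation of motion).
Only the elastic term changes: ΔPIP = ΔVt / C = (660 − 515) / 35.3 = 4.108 cmH2O.
Original PIP = 515/35.3 + 10.9×1.1167 + 11 = 37.761 cmH2O; new PIP = 37.761 + (4.108) = 41.869 cmH2O.

41.9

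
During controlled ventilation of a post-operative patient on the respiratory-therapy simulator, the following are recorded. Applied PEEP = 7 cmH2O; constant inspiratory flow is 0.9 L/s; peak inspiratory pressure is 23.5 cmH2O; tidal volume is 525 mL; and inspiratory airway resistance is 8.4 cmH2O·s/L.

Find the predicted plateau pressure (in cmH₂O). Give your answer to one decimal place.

Pplat = PIP − Raw × flow = 23.5 − 8.4 × 0.9 = 23.5 − 7.56 = 15.94 cmH2O.

15.9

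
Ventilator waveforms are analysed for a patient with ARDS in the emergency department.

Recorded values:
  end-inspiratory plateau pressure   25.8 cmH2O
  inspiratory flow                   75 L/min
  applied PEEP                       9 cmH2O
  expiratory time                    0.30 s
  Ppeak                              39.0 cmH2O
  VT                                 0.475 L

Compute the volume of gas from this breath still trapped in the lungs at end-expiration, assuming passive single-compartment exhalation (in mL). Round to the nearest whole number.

Flow: 75 L/min ÷ 60 = 1.25 L/s.
R = (PIP − Pplat)/V̇ = (39.0 − 25.8) / 1.25 = 13.2/1.25 = 10.56 cmH2O·s/L.
C = Vt/(Pplat − PEEP) = 475.0 / (25.8 − 9) = 475.0/16.8 = 28.274 mL/cmH2O.
τ = R × C = 10.56 × 0.02827 L/cmH2O = 0.2985 s.
Fraction remaining = e^(−Te/τ) = e^(−0.30/0.2985) = 0.366.
Trapped volume = 475.0 × 0.366 = 173.85 mL.

174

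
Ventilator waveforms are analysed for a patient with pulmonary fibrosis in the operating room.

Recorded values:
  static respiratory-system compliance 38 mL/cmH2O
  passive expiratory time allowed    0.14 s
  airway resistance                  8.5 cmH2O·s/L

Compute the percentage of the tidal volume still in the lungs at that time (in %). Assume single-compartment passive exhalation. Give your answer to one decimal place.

64.8

τ = R × C = 8.5 × 38 mL/cmH2O = 8.5 × 0.038 L/cmH2O = 0.323 s.
Passive exhalation: V(t)/V₀ = e^(−t/τ) = e^(−0.14/0.323) = 0.6483.
Fraction remaining = 0.6483 → 64.83%.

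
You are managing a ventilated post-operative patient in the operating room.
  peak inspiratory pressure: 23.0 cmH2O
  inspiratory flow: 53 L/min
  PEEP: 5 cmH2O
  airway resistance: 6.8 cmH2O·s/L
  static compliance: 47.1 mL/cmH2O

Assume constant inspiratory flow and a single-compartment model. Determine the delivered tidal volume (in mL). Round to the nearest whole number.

Flow: 53 L/min ÷ 60 = 0.8833 L/s.
Equation of motion (constant flow): PIP = Vt/C + R·V̇ + PEEP.
Vt/C = PIP − R·V̇ − PEEP = 23.0 − 6.006 − 5 = 11.994 cmH2O.
Vt = C × 11.994 = 47.1 × 11.994 = 564.92 mL.

565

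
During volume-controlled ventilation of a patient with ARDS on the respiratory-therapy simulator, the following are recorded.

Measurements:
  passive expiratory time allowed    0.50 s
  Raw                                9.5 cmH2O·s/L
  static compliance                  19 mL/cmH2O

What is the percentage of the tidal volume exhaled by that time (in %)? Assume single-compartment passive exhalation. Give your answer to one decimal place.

τ = R × C = 9.5 × 19 mL/cmH2O = 9.5 × 0.019 L/cmH2O = 0.1805 s.
Passive exhalation: V(t)/V₀ = e^(−t/τ) = e^(−0.50/0.1805) = 0.06266.
Fraction exhaled = 1 − 0.06266 = 0.9373 → 93.73%.

93.7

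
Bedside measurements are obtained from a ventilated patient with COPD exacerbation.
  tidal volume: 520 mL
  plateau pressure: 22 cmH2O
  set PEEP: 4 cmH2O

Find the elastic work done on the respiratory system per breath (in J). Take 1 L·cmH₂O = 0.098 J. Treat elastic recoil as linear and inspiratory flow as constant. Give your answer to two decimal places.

Elastic work ≈ ½ × (Pplat − PEEP) × Vt = 0.5 × (22 − 4) × 0.520 L = 0.5 × 18.0 × 0.520 = 4.68 L·cmH2O.
× 0.098 J/(L·cmH2O) → 0.4586 J.

0.46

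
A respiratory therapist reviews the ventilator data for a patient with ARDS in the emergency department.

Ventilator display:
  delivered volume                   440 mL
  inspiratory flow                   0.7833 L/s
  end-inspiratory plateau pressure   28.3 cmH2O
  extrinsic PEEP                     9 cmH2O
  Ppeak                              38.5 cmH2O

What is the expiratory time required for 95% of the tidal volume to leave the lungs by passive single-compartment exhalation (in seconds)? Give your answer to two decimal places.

R = (PIP − Pplat)/V̇ = (38.5 − 28.3) / 0.7833 = 10.2/0.7833 = 13.022 cmH2O·s/L.
C = Vt/(Pplat − PEEP) = 440.0 / (28.3 − 9) = 440.0/19.3 = 22.798 mL/cmH2O.
τ = R × C = 13.022 × 0.0228 L/cmH2O = 0.2969 s.
t = −τ·ln(1 − 0.95) = −0.2969·ln(0.05) = 0.8894 s.

0.89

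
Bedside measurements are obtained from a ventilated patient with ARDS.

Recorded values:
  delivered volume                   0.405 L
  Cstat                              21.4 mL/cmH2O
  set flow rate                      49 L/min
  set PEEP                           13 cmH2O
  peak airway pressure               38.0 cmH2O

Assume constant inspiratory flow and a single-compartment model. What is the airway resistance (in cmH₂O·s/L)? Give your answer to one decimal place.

7.4

Flow: 49 L/min ÷ 60 = 0.8167 L/s.
Equation of motion (constant flow): PIP = Vt/C + R·V̇ + PEEP.
R·V̇ = PIP − Vt/C − PEEP = 38.0 − 405/21.4 − 13 = 38.0 − 18.925 − 13 = 6.075 cmH2O.
R = 6.075 / 0.8167 = 7.438 cmH2O·s/L.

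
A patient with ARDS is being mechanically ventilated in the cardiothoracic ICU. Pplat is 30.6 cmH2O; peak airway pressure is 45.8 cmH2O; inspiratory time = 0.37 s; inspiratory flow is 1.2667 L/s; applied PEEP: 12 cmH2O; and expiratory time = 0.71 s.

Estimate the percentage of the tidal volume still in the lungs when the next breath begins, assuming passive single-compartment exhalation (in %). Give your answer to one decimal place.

Vt = flow × Ti = 1.2667 L/s × 0.37 s × 1000 mL/L = 468.68 mL.
R = (PIP − Pplat)/V̇ = (45.8 − 30.6) / 1.2667 = 15.2/1.2667 = 12.0 cmH2O·s/L.
C = Vt/(Pplat − PEEP) = 468.68 / (30.6 − 12) = 468.68/18.6 = 25.198 mL/cmH2O.
τ = R × C = 12.0 × 0.0252 L/cmH2O = 0.3024 s.
Fraction remaining at end-expiration = e^(−Te/τ) = e^(−0.71/0.3024) = 0.09557 → 9.557%.

9.6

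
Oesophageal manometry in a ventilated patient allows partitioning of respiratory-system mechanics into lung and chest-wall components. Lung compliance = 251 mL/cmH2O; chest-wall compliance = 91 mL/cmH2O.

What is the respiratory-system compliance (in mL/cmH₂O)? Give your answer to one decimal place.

Lung and chest wall are elastances in series: 1/Crs = 1/CL + 1/Ccw.
1/Crs = 1/251 + 1/91 = 0.01497.
Crs = 66.8 mL/cmH2O.

66.8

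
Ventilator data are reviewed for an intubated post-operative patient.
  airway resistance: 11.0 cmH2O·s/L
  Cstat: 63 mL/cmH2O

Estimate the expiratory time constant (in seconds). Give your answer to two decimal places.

τ = R × C = 11.0 × 63 mL/cmH2O = 11.0 × 0.063 L/cmH2O = 0.693 s.

0.69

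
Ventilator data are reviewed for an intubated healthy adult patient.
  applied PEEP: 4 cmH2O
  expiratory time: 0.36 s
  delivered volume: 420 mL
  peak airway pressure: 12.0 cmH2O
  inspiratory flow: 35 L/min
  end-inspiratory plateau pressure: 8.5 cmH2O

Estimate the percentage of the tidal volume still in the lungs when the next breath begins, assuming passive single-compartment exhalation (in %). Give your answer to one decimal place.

Flow: 35 L/min ÷ 60 = 0.5833 L/s.
R = (PIP − Pplat)/V̇ = (12.0 − 8.5) / 0.5833 = 3.5/0.5833 = 6.0 cmH2O·s/L.
C = Vt/(Pplat − PEEP) = 420.0 / (8.5 − 4) = 420.0/4.5 = 93.333 mL/cmH2O.
τ = R × C = 6.0 × 0.09333 L/cmH2O = 0.56 s.
Fraction remaining at end-expiration = e^(−Te/τ) = e^(−0.36/0.56) = 0.5258 → 52.58%.

52.6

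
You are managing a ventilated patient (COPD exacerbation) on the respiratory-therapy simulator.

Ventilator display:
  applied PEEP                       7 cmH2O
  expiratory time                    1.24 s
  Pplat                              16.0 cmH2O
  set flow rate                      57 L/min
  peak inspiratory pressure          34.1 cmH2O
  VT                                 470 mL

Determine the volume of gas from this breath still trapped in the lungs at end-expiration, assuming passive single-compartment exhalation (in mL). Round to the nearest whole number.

Flow: 57 L/min ÷ 60 = 0.95 L/s.
R = (PIP − Pplat)/V̇ = (34.1 − 16.0) / 0.95 = 18.1/0.95 = 19.053 cmH2O·s/L.
C = Vt/(Pplat − PEEP) = 470.0 / (16.0 − 7) = 470.0/9.0 = 52.222 mL/cmH2O.
τ = R × C = 19.053 × 0.05222 L/cmH2O = 0.9949 s.
Fraction remaining = e^(−Te/τ) = e^(−1.24/0.9949) = 0.2876.
Trapped volume = 470.0 × 0.2876 = 135.17 mL.

135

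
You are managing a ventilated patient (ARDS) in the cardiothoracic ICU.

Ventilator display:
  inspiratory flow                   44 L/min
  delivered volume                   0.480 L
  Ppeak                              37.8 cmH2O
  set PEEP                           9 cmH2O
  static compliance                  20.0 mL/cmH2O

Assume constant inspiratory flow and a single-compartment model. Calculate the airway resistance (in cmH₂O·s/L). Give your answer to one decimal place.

Flow: 44 L/min ÷ 60 = 0.7333 L/s.
Equation of motion (constant flow): PIP = Vt/C + R·V̇ + PEEP.
R·V̇ = PIP − Vt/C − PEEP = 37.8 − 480/20.0 − 9 = 37.8 − 24.0 − 9 = 4.8 cmH2O.
R = 4.8 / 0.7333 = 6.546 cmH2O·s/L.

6.5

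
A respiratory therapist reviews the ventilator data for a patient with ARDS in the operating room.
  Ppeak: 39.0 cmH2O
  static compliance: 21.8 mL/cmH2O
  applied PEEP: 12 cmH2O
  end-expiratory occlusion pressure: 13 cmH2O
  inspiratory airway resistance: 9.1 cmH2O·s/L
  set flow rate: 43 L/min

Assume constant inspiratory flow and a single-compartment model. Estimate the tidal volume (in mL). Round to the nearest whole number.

Flow: 43 L/min ÷ 60 = 0.7167 L/s.
Total PEEP = 13 cmH2O (set 12 + intrinsic 1); this is the baseline alveolar pressure.
Equation of motion (constant flow): PIP = Vt/C + R·V̇ + PEEP.
Vt/C = PIP − R·V̇ − PEEP = 39.0 − 6.522 − 13 = 19.478 cmH2O.
Vt = C × 19.478 = 21.8 × 19.478 = 424.62 mL.

425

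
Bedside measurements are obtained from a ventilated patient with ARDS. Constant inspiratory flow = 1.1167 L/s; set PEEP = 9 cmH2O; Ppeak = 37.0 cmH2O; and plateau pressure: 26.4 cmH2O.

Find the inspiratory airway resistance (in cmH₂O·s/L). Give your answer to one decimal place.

9.5

Raw = (PIP − Pplat) / flow = (37.0 − 26.4) / 1.1167 = 10.6 / 1.1167 = 9.492 cmH2O·s/L.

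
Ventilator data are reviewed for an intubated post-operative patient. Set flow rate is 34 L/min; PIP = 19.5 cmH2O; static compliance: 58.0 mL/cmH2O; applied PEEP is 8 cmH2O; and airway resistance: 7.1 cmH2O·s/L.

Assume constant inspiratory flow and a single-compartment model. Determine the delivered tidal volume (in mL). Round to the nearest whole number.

434

Flow: 34 L/min ÷ 60 = 0.5667 L/s.
Equation of motion (constant flow): PIP = Vt/C + R·V̇ + PEEP.
Vt/C = PIP − R·V̇ − PEEP = 19.5 − 4.024 − 8 = 7.476 cmH2O.
Vt = C × 7.476 = 58.0 × 7.476 = 433.61 mL.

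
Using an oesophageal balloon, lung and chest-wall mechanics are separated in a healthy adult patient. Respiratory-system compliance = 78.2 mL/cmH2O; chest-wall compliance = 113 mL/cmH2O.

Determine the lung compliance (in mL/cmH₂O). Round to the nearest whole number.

1/CL = 1/Crs − 1/Ccw.
1/CL = 1/78.2 − 1/113 = 0.003938.
CL = 253.94 mL/cmH2O.

254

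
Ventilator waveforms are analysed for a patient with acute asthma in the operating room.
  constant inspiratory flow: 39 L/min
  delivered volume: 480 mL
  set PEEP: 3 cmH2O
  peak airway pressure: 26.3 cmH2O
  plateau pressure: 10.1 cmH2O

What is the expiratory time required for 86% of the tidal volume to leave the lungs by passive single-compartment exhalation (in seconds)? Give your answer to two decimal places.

Flow: 39 L/min ÷ 60 = 0.65 L/s.
R = (PIP − Pplat)/V̇ = (26.3 − 10.1) / 0.65 = 16.2/0.65 = 24.923 cmH2O·s/L.
C = Vt/(Pplat − PEEP) = 480.0 / (10.1 − 3) = 480.0/7.1 = 67.606 mL/cmH2O.
τ = R × C = 24.923 × 0.06761 L/cmH2O = 1.685 s.
t = −τ·ln(1 − 0.86) = −1.685·ln(0.14) = 3.313 s.

3.31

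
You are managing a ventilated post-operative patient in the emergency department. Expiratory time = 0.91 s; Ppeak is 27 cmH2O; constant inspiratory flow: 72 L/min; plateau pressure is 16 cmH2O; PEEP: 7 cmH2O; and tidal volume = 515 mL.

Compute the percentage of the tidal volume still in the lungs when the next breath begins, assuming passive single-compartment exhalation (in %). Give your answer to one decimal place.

Flow: 72 L/min ÷ 60 = 1.2 L/s.
R = (PIP − Pplat)/V̇ = (27 − 16) / 1.2 = 11.0/1.2 = 9.167 cmH2O·s/L.
C = Vt/(Pplat − PEEP) = 515.0 / (16 − 7) = 515.0/9.0 = 57.222 mL/cmH2O.
τ = R × C = 9.167 × 0.05722 L/cmH2O = 0.5245 s.
Fraction remaining at end-expiration = e^(−Te/τ) = e^(−0.91/0.5245) = 0.1764 → 17.64%.

17.6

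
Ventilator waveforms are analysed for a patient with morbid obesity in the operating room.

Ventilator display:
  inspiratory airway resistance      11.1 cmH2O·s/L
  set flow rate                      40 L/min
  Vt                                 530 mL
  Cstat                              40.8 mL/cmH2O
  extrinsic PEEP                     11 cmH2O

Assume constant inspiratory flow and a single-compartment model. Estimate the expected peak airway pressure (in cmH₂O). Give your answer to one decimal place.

31.4

Flow: 40 L/min ÷ 60 = 0.6667 L/s.
Equation of motion (constant flow): PIP = Vt/C + R·V̇ + PEEP.
PIP = 530/40.8 + 11.1×0.6667 + 11 = 12.99 + 7.4 + 11 = 31.39 cmH2O.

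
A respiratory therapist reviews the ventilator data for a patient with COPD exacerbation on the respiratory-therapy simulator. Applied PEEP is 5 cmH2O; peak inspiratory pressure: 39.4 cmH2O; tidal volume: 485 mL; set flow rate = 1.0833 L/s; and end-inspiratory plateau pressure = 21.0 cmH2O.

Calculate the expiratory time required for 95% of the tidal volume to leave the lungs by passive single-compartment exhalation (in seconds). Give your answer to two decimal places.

R = (PIP − Pplat)/V̇ = (39.4 − 21.0) / 1.0833 = 18.4/1.0833 = 16.985 cmH2O·s/L.
C = Vt/(Pplat − PEEP) = 485.0 / (21.0 − 5) = 485.0/16.0 = 30.313 mL/cmH2O.
τ = R × C = 16.985 × 0.03031 L/cmH2O = 0.5148 s.
t = −τ·ln(1 − 0.95) = −0.5148·ln(0.05) = 1.542 s.

1.54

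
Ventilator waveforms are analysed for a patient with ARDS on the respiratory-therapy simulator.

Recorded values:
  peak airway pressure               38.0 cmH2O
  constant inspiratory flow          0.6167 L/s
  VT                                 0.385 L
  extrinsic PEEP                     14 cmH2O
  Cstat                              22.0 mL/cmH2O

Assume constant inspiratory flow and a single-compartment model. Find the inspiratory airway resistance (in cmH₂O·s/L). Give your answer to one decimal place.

Equation of motion (constant flow): PIP = Vt/C + R·V̇ + PEEP.
R·V̇ = PIP − Vt/C − PEEP = 38.0 − 385/22.0 − 14 = 38.0 − 17.5 − 14 = 6.5 cmH2O.
R = 6.5 / 0.6167 = 10.54 cmH2O·s/L.

10.5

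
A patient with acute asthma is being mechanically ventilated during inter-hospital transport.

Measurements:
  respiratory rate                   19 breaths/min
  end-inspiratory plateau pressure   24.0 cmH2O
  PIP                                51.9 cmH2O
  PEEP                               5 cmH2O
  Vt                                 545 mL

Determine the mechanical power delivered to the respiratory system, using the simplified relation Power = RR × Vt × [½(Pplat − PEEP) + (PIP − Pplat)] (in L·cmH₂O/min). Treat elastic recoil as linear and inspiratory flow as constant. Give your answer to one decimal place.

Per-breath work = Vt × [½(Pplat−PEEP) + (PIP−Pplat)] = 0.545 × [0.5×19.0 + 27.9] = 0.545 × 37.4 = 20.383 L·cmH2O.
Power = 19 × 20.383 = 387.28 L·cmH2O/min.

387.3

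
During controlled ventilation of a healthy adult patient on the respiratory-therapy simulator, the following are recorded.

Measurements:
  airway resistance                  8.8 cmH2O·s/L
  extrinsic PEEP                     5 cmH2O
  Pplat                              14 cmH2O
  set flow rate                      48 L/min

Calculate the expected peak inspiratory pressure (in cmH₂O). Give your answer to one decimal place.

21.0

Flow: 48 L/min ÷ 60 = 0.8 L/s.
PIP = Pplat + Raw × flow = 14 + 8.8 × 0.8 = 14 + 7.04 = 21.04 cmH2O.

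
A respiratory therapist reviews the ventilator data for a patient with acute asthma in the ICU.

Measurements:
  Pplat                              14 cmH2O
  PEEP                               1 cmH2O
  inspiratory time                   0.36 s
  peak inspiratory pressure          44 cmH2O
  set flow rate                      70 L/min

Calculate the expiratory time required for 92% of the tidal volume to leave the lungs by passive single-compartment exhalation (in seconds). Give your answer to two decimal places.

Flow: 70 L/min ÷ 60 = 1.1667 L/s.
Vt = flow × Ti = 1.1667 L/s × 0.36 s × 1000 mL/L = 420.01 mL.
R = (PIP − Pplat)/V̇ = (44 − 14) / 1.1667 = 30.0/1.1667 = 25.714 cmH2O·s/L.
C = Vt/(Pplat − PEEP) = 420.01 / (14 − 1) = 420.01/13.0 = 32.308 mL/cmH2O.
τ = R × C = 25.714 × 0.03231 L/cmH2O = 0.8308 s.
t = −τ·ln(1 − 0.92) = −0.8308·ln(0.08) = 2.098 s.

2.10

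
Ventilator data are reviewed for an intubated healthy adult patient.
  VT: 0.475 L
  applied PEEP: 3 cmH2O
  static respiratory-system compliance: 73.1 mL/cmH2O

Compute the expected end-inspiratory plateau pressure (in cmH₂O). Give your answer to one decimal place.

9.5

Pplat = PEEP + Vt / Cstat = 3 + 475 / 73.1 = 3 + 6.498 = 9.498 cmH2O.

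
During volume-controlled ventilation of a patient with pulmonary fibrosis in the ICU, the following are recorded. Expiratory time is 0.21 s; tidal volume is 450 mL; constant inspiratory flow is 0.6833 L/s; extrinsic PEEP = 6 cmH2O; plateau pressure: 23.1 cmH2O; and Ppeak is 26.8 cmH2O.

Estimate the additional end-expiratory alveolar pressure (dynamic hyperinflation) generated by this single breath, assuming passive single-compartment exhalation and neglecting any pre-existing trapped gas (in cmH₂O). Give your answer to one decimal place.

3.9

R = (PIP − Pplat)/V̇ = (26.8 − 23.1) / 0.6833 = 3.7/0.6833 = 5.415 cmH2O·s/L.
C = Vt/(Pplat − PEEP) = 450.0 / (23.1 − 6) = 450.0/17.1 = 26.316 mL/cmH2O.
τ = R × C = 5.415 × 0.02632 L/cmH2O = 0.1425 s.
Fraction remaining = e^(−Te/τ) = e^(−0.21/0.1425) = 0.2291; trapped volume = 450.0 × 0.2291 = 103.1 mL.
Additional alveolar pressure from trapping ≈ V_trapped / C = 103.1 / 26.316 = 3.918 cmH2O.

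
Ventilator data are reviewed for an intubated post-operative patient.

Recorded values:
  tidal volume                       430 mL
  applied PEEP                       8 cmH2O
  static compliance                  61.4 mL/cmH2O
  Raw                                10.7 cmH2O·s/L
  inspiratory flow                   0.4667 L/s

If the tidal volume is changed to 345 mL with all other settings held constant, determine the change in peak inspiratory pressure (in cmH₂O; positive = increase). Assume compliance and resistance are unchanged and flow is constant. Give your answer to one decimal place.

PIP = Vt/C + R·V̇ + PEEP (constant-flow equation of motion).
Only the elastic term changes: ΔPIP = ΔVt / C = (345 − 430) / 61.4 = -1.384 cmH2O.

-1.4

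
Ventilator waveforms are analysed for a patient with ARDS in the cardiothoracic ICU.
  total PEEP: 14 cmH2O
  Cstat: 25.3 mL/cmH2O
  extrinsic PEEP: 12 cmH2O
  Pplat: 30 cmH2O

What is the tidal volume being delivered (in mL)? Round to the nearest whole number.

405

End-expiratory occlusion gives total PEEP = 14 cmH2O (intrinsic PEEP = 14 − 12 = 2). Use total PEEP for the elastic gradient.
Vt = Cstat × (Pplat − PEEPtotal) = 25.3 × (30 − 14) = 25.3 × 16.0 = 404.8 mL.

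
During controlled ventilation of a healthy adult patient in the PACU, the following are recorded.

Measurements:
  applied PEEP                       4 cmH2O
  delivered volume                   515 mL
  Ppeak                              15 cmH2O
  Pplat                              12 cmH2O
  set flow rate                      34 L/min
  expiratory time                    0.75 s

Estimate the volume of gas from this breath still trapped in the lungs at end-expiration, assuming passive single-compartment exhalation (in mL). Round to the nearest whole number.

Flow: 34 L/min ÷ 60 = 0.5667 L/s.
R = (PIP − Pplat)/V̇ = (15 − 12) / 0.5667 = 3.0/0.5667 = 5.294 cmH2O·s/L.
C = Vt/(Pplat − PEEP) = 515.0 / (12 − 4) = 515.0/8.0 = 64.375 mL/cmH2O.
τ = R × C = 5.294 × 0.06438 L/cmH2O = 0.3408 s.
Fraction remaining = e^(−Te/τ) = e^(−0.75/0.3408) = 0.1107.
Trapped volume = 515.0 × 0.1107 = 57.011 mL.

57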